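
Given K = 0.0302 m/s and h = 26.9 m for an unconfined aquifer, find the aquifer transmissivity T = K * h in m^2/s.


Transmissivity is defined as T = K * h.
T = 0.0302 * 26.9
  = 0.8124 m^2/s.

0.8124


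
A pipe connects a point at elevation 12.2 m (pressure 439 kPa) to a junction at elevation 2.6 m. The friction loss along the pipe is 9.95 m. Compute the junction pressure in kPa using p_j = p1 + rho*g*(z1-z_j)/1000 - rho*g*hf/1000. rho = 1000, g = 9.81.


Junction pressure: p_j = p1 + rho*g*(z1 - z_j)/1000 - rho*g*hf/1000.
Elevation term = 1000*9.81*(12.2 - 2.6)/1000 = 94.176 kPa.
Friction term = 1000*9.81*9.95/1000 = 97.609 kPa.
p_j = 439 + 94.176 - 97.609 = 435.57 kPa.

435.57


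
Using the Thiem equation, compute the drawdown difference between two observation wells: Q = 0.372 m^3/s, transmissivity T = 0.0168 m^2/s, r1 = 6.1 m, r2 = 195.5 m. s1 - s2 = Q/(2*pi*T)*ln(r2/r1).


Thiem equation: s1 - s2 = Q/(2*pi*T) * ln(r2/r1).
ln(r2/r1) = ln(195.5/6.1) = 3.4673.
Q/(2*pi*T) = 0.372 / (2*pi*0.0168) = 0.372 / 0.1056 = 3.5241.
s1 - s2 = 3.5241 * 3.4673 = 12.2192 m.

12.2192


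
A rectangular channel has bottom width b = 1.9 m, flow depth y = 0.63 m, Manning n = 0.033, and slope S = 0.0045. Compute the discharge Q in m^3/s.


For a rectangular channel, the cross-sectional area A = b * y = 1.9 * 0.63 = 1.2 m^2.
The wetted perimeter P = b + 2y = 1.9 + 2*0.63 = 3.16 m.
Hydraulic radius R = A/P = 1.2/3.16 = 0.3788 m.
Velocity V = (1/n)*R^(2/3)*S^(1/2) = (1/0.033)*0.3788^(2/3)*0.0045^(1/2) = 1.0642 m/s.
Discharge Q = A * V = 1.2 * 1.0642 = 1.274 m^3/s.

1.274


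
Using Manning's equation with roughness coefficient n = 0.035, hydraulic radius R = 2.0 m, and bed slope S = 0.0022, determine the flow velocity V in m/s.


Manning's equation gives V = (1/n) * R^(2/3) * S^(1/2).
First, compute R^(2/3) = 2.0^(2/3) = 1.5874.
Next, S^(1/2) = 0.0022^(1/2) = 0.046904.
Then 1/n = 1/0.035 = 28.57.
V = 28.57 * 1.5874 * 0.046904 = 2.1273 m/s.

2.1273


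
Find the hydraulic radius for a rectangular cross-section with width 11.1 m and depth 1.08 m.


For a rectangular section:
Flow area A = b * y = 11.1 * 1.08 = 11.99 m^2.
Wetted perimeter P = b + 2y = 11.1 + 2*1.08 = 13.26 m.
Hydraulic radius R = A/P = 11.99 / 13.26 = 0.9041 m.

0.9041


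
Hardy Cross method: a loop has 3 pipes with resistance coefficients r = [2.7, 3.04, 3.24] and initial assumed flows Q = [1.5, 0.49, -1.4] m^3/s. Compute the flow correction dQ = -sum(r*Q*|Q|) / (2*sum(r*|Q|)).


Numerator terms (r*Q*|Q|): 2.7*1.5*|1.5| = 6.075; 3.04*0.49*|0.49| = 0.7299; 3.24*-1.4*|-1.4| = -6.3504.
Sum of numerator = 0.4545.
Denominator terms (r*|Q|): 2.7*|1.5| = 4.05; 3.04*|0.49| = 1.4896; 3.24*|-1.4| = 4.536.
2 * sum of denominator = 2 * 10.0756 = 20.1512.
dQ = -0.4545 / 20.1512 = -0.0226 m^3/s.

-0.0226


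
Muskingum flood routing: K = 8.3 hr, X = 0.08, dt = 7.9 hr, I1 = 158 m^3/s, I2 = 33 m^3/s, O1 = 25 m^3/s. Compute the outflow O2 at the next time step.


Muskingum coefficients:
denom = 2*K*(1-X) + dt = 2*8.3*(1-0.08) + 7.9 = 23.172.
C0 = (dt - 2*K*X)/denom = (7.9 - 2*8.3*0.08)/23.172 = 0.2836.
C1 = (dt + 2*K*X)/denom = (7.9 + 2*8.3*0.08)/23.172 = 0.3982.
C2 = (2*K*(1-X) - dt)/denom = 0.3181.
O2 = C0*I2 + C1*I1 + C2*O1
   = 0.2836*33 + 0.3982*158 + 0.3181*25
   = 80.23 m^3/s.

80.23


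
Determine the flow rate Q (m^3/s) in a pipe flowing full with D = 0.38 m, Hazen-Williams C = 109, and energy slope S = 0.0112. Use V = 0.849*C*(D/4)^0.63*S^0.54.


For a full circular pipe, R = D/4 = 0.38/4 = 0.095 m.
V = 0.849 * 109 * 0.095^0.63 * 0.0112^0.54
  = 0.849 * 109 * 0.226969 * 0.088426
  = 1.8573 m/s.
Pipe area A = pi*D^2/4 = pi*0.38^2/4 = 0.1134 m^2.
Q = A * V = 0.1134 * 1.8573 = 0.2106 m^3/s.

0.2106


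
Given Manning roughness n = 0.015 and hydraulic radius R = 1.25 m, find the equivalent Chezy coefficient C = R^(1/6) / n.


The Chezy coefficient relates to Manning's n through C = R^(1/6) / n.
R^(1/6) = 1.25^(1/6) = 1.037891.
C = 1.037891 / 0.015 = 69.19 m^(1/2)/s.

69.19


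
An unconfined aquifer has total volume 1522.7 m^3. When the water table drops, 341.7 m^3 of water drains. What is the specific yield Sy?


Specific yield Sy = Volume drained / Total volume.
Sy = 341.7 / 1522.7
   = 0.2244.

0.2244


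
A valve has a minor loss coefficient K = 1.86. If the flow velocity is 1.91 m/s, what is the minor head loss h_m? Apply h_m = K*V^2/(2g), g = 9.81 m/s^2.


Minor loss formula: h_m = K * V^2/(2g).
V^2 = 1.91^2 = 3.6481.
V^2/(2g) = 3.6481 / 19.62 = 0.1859 m.
h_m = 1.86 * 0.1859 = 0.3458 m.

0.3458


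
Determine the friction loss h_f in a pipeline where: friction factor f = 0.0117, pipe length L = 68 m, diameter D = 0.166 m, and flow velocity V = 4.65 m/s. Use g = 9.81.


Darcy-Weisbach equation: h_f = f * (L/D) * V^2/(2g).
f * L/D = 0.0117 * 68/0.166 = 4.7928.
V^2/(2g) = 4.65^2 / (2*9.81) = 21.6225 / 19.62 = 1.1021 m.
h_f = 4.7928 * 1.1021 = 5.282 m.

5.282


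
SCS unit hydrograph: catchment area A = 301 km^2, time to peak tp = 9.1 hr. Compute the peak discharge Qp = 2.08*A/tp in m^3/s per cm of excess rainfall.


SCS formula: Qp = 2.08 * A / tp.
Qp = 2.08 * 301 / 9.1
   = 626.08 / 9.1
   = 68.8 m^3/s per cm.

68.8


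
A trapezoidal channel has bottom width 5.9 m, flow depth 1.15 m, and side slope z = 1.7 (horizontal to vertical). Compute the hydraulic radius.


For a trapezoidal section with side slope z:
A = (b + z*y)*y = (5.9 + 1.7*1.15)*1.15 = 9.033 m^2.
P = b + 2*y*sqrt(1 + z^2) = 5.9 + 2*1.15*sqrt(1 + 1.7^2) = 10.436 m.
R = A/P = 9.033 / 10.436 = 0.8656 m.

0.8656


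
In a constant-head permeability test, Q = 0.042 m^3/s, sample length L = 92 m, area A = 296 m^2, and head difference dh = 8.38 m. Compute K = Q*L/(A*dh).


From K = Q*L / (A*dh):
Numerator: Q*L = 0.042 * 92 = 3.864.
Denominator: A*dh = 296 * 8.38 = 2480.48.
K = 3.864 / 2480.48 = 0.001558 m/s.

0.001558


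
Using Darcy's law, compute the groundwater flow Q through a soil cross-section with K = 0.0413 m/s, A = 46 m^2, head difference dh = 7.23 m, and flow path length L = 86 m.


Darcy's law: Q = K * A * i, where i = dh/L.
Hydraulic gradient i = 7.23 / 86 = 0.08407.
Q = 0.0413 * 46 * 0.08407
  = 0.1597 m^3/s.

0.1597


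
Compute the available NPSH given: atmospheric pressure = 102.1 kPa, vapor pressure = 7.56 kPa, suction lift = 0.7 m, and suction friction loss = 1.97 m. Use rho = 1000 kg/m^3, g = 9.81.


NPSHa = p_atm/(rho*g) - z_s - hf_s - p_vap/(rho*g).
p_atm/(rho*g) = 102.1*1000 / (1000*9.81) = 10.408 m.
p_vap/(rho*g) = 7.56*1000 / (1000*9.81) = 0.771 m.
NPSHa = 10.408 - 0.7 - 1.97 - 0.771
      = 6.97 m.

6.97


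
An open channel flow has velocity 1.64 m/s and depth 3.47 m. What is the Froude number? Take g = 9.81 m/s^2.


The Froude number is defined as Fr = V / sqrt(g*y).
g*y = 9.81 * 3.47 = 34.0407.
sqrt(g*y) = sqrt(34.0407) = 5.8344.
Fr = 1.64 / 5.8344 = 0.2811.

0.2811


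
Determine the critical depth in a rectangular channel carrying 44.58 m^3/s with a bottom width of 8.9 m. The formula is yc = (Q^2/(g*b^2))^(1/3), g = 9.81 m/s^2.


Using yc = (Q^2 / (g * b^2))^(1/3):
Q^2 = 44.58^2 = 1987.38.
g * b^2 = 9.81 * 8.9^2 = 9.81 * 79.21 = 777.05.
Q^2 / (g*b^2) = 1987.38 / 777.05 = 2.5576.
yc = 2.5576^(1/3) = 1.3676 m.

1.3676


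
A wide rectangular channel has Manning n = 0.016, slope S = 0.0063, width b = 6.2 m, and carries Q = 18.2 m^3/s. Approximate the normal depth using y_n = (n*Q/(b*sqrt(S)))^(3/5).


We use the wide-channel approximation y_n = (n*Q/(b*sqrt(S)))^(3/5).
sqrt(S) = sqrt(0.0063) = 0.079373.
Numerator: n*Q = 0.016 * 18.2 = 0.2912.
Denominator: b*sqrt(S) = 6.2 * 0.079373 = 0.492113.
arg = 0.5917.
y_n = 0.5917^(3/5) = 0.7299 m.

0.7299


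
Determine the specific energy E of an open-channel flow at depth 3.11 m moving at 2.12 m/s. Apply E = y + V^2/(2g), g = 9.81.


Specific energy E = y + V^2/(2g).
Velocity head = V^2/(2g) = 2.12^2 / (2*9.81) = 4.4944 / 19.62 = 0.2291 m.
E = 3.11 + 0.2291 = 3.3391 m.

3.3391


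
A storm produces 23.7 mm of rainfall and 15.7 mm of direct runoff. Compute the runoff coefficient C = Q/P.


The runoff coefficient C = runoff depth / rainfall depth.
C = 15.7 / 23.7
  = 0.6624.

0.6624


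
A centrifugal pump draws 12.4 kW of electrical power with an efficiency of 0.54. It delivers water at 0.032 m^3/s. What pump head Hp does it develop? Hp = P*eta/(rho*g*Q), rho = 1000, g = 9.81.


Pump head formula: Hp = P * eta / (rho * g * Q).
Numerator: P * eta = 12.4 * 1000 * 0.54 = 6696.0 W.
Denominator: rho * g * Q = 1000 * 9.81 * 0.032 = 313.92.
Hp = 6696.0 / 313.92 = 21.33 m.

21.33


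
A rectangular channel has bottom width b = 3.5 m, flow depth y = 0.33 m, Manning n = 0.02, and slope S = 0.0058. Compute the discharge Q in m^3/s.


For a rectangular channel, the cross-sectional area A = b * y = 3.5 * 0.33 = 1.16 m^2.
The wetted perimeter P = b + 2y = 3.5 + 2*0.33 = 4.16 m.
Hydraulic radius R = A/P = 1.16/4.16 = 0.2776 m.
Velocity V = (1/n)*R^(2/3)*S^(1/2) = (1/0.02)*0.2776^(2/3)*0.0058^(1/2) = 1.6206 m/s.
Discharge Q = A * V = 1.16 * 1.6206 = 1.872 m^3/s.

1.872


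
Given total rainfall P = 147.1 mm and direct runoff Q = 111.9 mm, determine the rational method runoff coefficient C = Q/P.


The runoff coefficient C = runoff depth / rainfall depth.
C = 111.9 / 147.1
  = 0.7607.

0.7607


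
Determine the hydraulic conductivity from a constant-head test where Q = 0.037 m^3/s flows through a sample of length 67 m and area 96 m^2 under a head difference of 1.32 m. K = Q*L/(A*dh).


From K = Q*L / (A*dh):
Numerator: Q*L = 0.037 * 67 = 2.479.
Denominator: A*dh = 96 * 1.32 = 126.72.
K = 2.479 / 126.72 = 0.019563 m/s.

0.019563


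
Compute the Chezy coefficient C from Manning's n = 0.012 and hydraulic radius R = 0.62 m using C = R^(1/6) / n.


The Chezy coefficient relates to Manning's n through C = R^(1/6) / n.
R^(1/6) = 0.62^(1/6) = 0.923419.
C = 0.923419 / 0.012 = 76.95 m^(1/2)/s.

76.95


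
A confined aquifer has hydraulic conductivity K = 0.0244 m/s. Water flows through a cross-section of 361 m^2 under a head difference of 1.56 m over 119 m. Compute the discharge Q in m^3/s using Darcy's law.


Darcy's law: Q = K * A * i, where i = dh/L.
Hydraulic gradient i = 1.56 / 119 = 0.013109.
Q = 0.0244 * 361 * 0.013109
  = 0.1155 m^3/s.

0.1155


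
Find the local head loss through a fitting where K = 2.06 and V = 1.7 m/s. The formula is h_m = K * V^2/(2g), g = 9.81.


Minor loss formula: h_m = K * V^2/(2g).
V^2 = 1.7^2 = 2.89.
V^2/(2g) = 2.89 / 19.62 = 0.1473 m.
h_m = 2.06 * 0.1473 = 0.3034 m.

0.3034


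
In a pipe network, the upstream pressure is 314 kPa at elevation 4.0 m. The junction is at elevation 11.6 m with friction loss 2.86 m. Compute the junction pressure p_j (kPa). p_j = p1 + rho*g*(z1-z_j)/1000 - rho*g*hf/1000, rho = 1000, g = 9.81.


Junction pressure: p_j = p1 + rho*g*(z1 - z_j)/1000 - rho*g*hf/1000.
Elevation term = 1000*9.81*(4.0 - 11.6)/1000 = -74.556 kPa.
Friction term = 1000*9.81*2.86/1000 = 28.057 kPa.
p_j = 314 + -74.556 - 28.057 = 211.39 kPa.

211.39


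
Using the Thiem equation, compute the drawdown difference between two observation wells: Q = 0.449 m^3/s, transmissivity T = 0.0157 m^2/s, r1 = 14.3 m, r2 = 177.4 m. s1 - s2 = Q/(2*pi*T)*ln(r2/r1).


Thiem equation: s1 - s2 = Q/(2*pi*T) * ln(r2/r1).
ln(r2/r1) = ln(177.4/14.3) = 2.5181.
Q/(2*pi*T) = 0.449 / (2*pi*0.0157) = 0.449 / 0.0986 = 4.5516.
s1 - s2 = 4.5516 * 2.5181 = 11.4617 m.

11.4617


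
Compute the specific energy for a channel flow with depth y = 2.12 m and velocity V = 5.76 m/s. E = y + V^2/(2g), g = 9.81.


Specific energy E = y + V^2/(2g).
Velocity head = V^2/(2g) = 5.76^2 / (2*9.81) = 33.1776 / 19.62 = 1.691 m.
E = 2.12 + 1.691 = 3.811 m.

3.811


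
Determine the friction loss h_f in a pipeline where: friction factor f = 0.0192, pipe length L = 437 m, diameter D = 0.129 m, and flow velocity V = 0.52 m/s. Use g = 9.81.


Darcy-Weisbach equation: h_f = f * (L/D) * V^2/(2g).
f * L/D = 0.0192 * 437/0.129 = 65.0419.
V^2/(2g) = 0.52^2 / (2*9.81) = 0.2704 / 19.62 = 0.0138 m.
h_f = 65.0419 * 0.0138 = 0.896 m.

0.896


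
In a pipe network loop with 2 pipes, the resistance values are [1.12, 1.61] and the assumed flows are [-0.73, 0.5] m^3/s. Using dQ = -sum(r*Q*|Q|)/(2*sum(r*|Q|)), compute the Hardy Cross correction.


Numerator terms (r*Q*|Q|): 1.12*-0.73*|-0.73| = -0.5968; 1.61*0.5*|0.5| = 0.4025.
Sum of numerator = -0.1943.
Denominator terms (r*|Q|): 1.12*|-0.73| = 0.8176; 1.61*|0.5| = 0.805.
2 * sum of denominator = 2 * 1.6226 = 3.2452.
dQ = --0.1943 / 3.2452 = 0.0599 m^3/s.

0.0599


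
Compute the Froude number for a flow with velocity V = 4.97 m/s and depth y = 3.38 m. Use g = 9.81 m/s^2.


The Froude number is defined as Fr = V / sqrt(g*y).
g*y = 9.81 * 3.38 = 33.1578.
sqrt(g*y) = sqrt(33.1578) = 5.7583.
Fr = 4.97 / 5.7583 = 0.8631.

0.8631


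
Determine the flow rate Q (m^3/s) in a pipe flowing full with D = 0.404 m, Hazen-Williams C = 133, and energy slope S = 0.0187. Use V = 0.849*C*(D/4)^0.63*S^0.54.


For a full circular pipe, R = D/4 = 0.404/4 = 0.101 m.
V = 0.849 * 133 * 0.101^0.63 * 0.0187^0.54
  = 0.849 * 133 * 0.235897 * 0.116626
  = 3.1065 m/s.
Pipe area A = pi*D^2/4 = pi*0.404^2/4 = 0.1282 m^2.
Q = A * V = 0.1282 * 3.1065 = 0.3982 m^3/s.

0.3982


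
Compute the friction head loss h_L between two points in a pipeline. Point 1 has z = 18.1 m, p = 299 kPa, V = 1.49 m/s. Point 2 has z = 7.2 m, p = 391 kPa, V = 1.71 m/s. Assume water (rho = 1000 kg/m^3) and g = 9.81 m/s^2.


Total head at each section: H = z + p/(rho*g) + V^2/(2g).
H1 = 18.1 + 299*1000/(1000*9.81) + 1.49^2/(2*9.81)
   = 18.1 + 30.479 + 0.1132
   = 48.692 m.
H2 = 7.2 + 391*1000/(1000*9.81) + 1.71^2/(2*9.81)
   = 7.2 + 39.857 + 0.149
   = 47.206 m.
h_L = H1 - H2 = 48.692 - 47.206 = 1.486 m.

1.486


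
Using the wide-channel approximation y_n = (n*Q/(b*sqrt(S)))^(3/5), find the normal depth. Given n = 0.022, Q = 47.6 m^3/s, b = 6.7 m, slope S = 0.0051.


We use the wide-channel approximation y_n = (n*Q/(b*sqrt(S)))^(3/5).
sqrt(S) = sqrt(0.0051) = 0.071414.
Numerator: n*Q = 0.022 * 47.6 = 1.0472.
Denominator: b*sqrt(S) = 6.7 * 0.071414 = 0.478474.
arg = 2.1886.
y_n = 2.1886^(3/5) = 1.5999 m.

1.5999


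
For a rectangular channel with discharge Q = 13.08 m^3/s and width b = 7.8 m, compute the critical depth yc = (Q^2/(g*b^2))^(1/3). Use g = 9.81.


Using yc = (Q^2 / (g * b^2))^(1/3):
Q^2 = 13.08^2 = 171.09.
g * b^2 = 9.81 * 7.8^2 = 9.81 * 60.84 = 596.84.
Q^2 / (g*b^2) = 171.09 / 596.84 = 0.2867.
yc = 0.2867^(1/3) = 0.6594 m.

0.6594


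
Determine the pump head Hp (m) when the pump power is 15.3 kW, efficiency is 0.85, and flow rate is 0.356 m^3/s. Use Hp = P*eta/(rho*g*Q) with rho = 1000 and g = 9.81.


Pump head formula: Hp = P * eta / (rho * g * Q).
Numerator: P * eta = 15.3 * 1000 * 0.85 = 13005.0 W.
Denominator: rho * g * Q = 1000 * 9.81 * 0.356 = 3492.36.
Hp = 13005.0 / 3492.36 = 3.72 m.

3.72


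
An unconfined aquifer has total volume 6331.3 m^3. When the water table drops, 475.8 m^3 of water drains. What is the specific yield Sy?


Specific yield Sy = Volume drained / Total volume.
Sy = 475.8 / 6331.3
   = 0.0752.

0.0752


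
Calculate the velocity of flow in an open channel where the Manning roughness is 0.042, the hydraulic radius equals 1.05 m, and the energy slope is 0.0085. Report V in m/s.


Manning's equation gives V = (1/n) * R^(2/3) * S^(1/2).
First, compute R^(2/3) = 1.05^(2/3) = 1.0331.
Next, S^(1/2) = 0.0085^(1/2) = 0.092195.
Then 1/n = 1/0.042 = 23.81.
V = 23.81 * 1.0331 * 0.092195 = 2.2677 m/s.

2.2677


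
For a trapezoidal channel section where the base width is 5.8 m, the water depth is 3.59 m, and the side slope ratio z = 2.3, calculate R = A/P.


For a trapezoidal section with side slope z:
A = (b + z*y)*y = (5.8 + 2.3*3.59)*3.59 = 50.465 m^2.
P = b + 2*y*sqrt(1 + z^2) = 5.8 + 2*3.59*sqrt(1 + 2.3^2) = 23.807 m.
R = A/P = 50.465 / 23.807 = 2.1197 m.

2.1197


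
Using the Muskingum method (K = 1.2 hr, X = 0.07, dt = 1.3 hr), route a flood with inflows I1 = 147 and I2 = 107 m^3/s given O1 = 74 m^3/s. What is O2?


Muskingum coefficients:
denom = 2*K*(1-X) + dt = 2*1.2*(1-0.07) + 1.3 = 3.532.
C0 = (dt - 2*K*X)/denom = (1.3 - 2*1.2*0.07)/3.532 = 0.3205.
C1 = (dt + 2*K*X)/denom = (1.3 + 2*1.2*0.07)/3.532 = 0.4156.
C2 = (2*K*(1-X) - dt)/denom = 0.2639.
O2 = C0*I2 + C1*I1 + C2*O1
   = 0.3205*107 + 0.4156*147 + 0.2639*74
   = 114.92 m^3/s.

114.92


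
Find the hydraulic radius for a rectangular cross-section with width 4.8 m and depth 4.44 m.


For a rectangular section:
Flow area A = b * y = 4.8 * 4.44 = 21.31 m^2.
Wetted perimeter P = b + 2y = 4.8 + 2*4.44 = 13.68 m.
Hydraulic radius R = A/P = 21.31 / 13.68 = 1.5579 m.

1.5579


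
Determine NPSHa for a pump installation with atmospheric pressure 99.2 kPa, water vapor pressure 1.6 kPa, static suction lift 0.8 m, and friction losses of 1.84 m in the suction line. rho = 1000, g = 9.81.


NPSHa = p_atm/(rho*g) - z_s - hf_s - p_vap/(rho*g).
p_atm/(rho*g) = 99.2*1000 / (1000*9.81) = 10.112 m.
p_vap/(rho*g) = 1.6*1000 / (1000*9.81) = 0.163 m.
NPSHa = 10.112 - 0.8 - 1.84 - 0.163
      = 7.31 m.

7.31


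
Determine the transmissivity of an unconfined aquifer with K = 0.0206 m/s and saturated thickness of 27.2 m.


Transmissivity is defined as T = K * h.
T = 0.0206 * 27.2
  = 0.5603 m^2/s.

0.5603


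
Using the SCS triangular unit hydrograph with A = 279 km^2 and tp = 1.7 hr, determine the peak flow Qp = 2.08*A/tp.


SCS formula: Qp = 2.08 * A / tp.
Qp = 2.08 * 279 / 1.7
   = 580.32 / 1.7
   = 341.36 m^3/s per cm.

341.36


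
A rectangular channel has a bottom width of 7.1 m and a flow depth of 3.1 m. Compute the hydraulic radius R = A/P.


For a rectangular section:
Flow area A = b * y = 7.1 * 3.1 = 22.01 m^2.
Wetted perimeter P = b + 2y = 7.1 + 2*3.1 = 13.3 m.
Hydraulic radius R = A/P = 22.01 / 13.3 = 1.6549 m.

1.6549


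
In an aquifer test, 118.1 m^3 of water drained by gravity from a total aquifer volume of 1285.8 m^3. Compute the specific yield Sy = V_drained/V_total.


Specific yield Sy = Volume drained / Total volume.
Sy = 118.1 / 1285.8
   = 0.0918.

0.0918


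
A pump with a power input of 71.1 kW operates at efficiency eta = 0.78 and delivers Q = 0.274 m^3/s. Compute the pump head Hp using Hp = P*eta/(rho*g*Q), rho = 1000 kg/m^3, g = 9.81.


Pump head formula: Hp = P * eta / (rho * g * Q).
Numerator: P * eta = 71.1 * 1000 * 0.78 = 55458.0 W.
Denominator: rho * g * Q = 1000 * 9.81 * 0.274 = 2687.94.
Hp = 55458.0 / 2687.94 = 20.63 m.

20.63


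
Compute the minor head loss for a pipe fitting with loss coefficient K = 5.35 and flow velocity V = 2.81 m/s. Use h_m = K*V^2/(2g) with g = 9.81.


Minor loss formula: h_m = K * V^2/(2g).
V^2 = 2.81^2 = 7.8961.
V^2/(2g) = 7.8961 / 19.62 = 0.4025 m.
h_m = 5.35 * 0.4025 = 2.1531 m.

2.1531


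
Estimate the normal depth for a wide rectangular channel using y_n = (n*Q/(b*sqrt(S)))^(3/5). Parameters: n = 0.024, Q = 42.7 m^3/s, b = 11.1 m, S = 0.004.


We use the wide-channel approximation y_n = (n*Q/(b*sqrt(S)))^(3/5).
sqrt(S) = sqrt(0.004) = 0.063246.
Numerator: n*Q = 0.024 * 42.7 = 1.0248.
Denominator: b*sqrt(S) = 11.1 * 0.063246 = 0.702031.
arg = 1.4598.
y_n = 1.4598^(3/5) = 1.2548 m.

1.2548


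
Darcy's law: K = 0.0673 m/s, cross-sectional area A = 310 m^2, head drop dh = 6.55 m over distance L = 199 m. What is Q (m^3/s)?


Darcy's law: Q = K * A * i, where i = dh/L.
Hydraulic gradient i = 6.55 / 199 = 0.032915.
Q = 0.0673 * 310 * 0.032915
  = 0.6867 m^3/s.

0.6867


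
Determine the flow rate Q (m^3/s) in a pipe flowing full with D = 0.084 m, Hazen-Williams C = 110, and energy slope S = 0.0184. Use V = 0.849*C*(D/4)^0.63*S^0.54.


For a full circular pipe, R = D/4 = 0.084/4 = 0.021 m.
V = 0.849 * 110 * 0.021^0.63 * 0.0184^0.54
  = 0.849 * 110 * 0.0877 * 0.115612
  = 0.9469 m/s.
Pipe area A = pi*D^2/4 = pi*0.084^2/4 = 0.0055 m^2.
Q = A * V = 0.0055 * 0.9469 = 0.0052 m^3/s.

0.0052


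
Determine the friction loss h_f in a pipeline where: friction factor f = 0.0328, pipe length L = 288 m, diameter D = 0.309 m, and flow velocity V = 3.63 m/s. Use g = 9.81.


Darcy-Weisbach equation: h_f = f * (L/D) * V^2/(2g).
f * L/D = 0.0328 * 288/0.309 = 30.5709.
V^2/(2g) = 3.63^2 / (2*9.81) = 13.1769 / 19.62 = 0.6716 m.
h_f = 30.5709 * 0.6716 = 20.532 m.

20.532


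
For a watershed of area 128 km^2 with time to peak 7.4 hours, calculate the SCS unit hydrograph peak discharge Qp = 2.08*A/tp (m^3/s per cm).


SCS formula: Qp = 2.08 * A / tp.
Qp = 2.08 * 128 / 7.4
   = 266.24 / 7.4
   = 35.98 m^3/s per cm.

35.98


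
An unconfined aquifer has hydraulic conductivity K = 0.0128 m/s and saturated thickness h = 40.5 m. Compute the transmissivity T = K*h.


Transmissivity is defined as T = K * h.
T = 0.0128 * 40.5
  = 0.5184 m^2/s.

0.5184


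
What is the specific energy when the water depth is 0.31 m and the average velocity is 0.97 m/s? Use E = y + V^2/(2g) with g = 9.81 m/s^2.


Specific energy E = y + V^2/(2g).
Velocity head = V^2/(2g) = 0.97^2 / (2*9.81) = 0.9409 / 19.62 = 0.048 m.
E = 0.31 + 0.048 = 0.358 m.

0.358


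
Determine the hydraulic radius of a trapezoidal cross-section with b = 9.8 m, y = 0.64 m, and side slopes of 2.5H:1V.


For a trapezoidal section with side slope z:
A = (b + z*y)*y = (9.8 + 2.5*0.64)*0.64 = 7.296 m^2.
P = b + 2*y*sqrt(1 + z^2) = 9.8 + 2*0.64*sqrt(1 + 2.5^2) = 13.247 m.
R = A/P = 7.296 / 13.247 = 0.5508 m.

0.5508


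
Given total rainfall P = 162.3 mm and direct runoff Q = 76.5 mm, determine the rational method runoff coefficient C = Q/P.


The runoff coefficient C = runoff depth / rainfall depth.
C = 76.5 / 162.3
  = 0.4713.

0.4713


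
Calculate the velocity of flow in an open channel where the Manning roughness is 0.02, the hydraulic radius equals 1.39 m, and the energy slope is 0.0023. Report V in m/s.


Manning's equation gives V = (1/n) * R^(2/3) * S^(1/2).
First, compute R^(2/3) = 1.39^(2/3) = 1.2455.
Next, S^(1/2) = 0.0023^(1/2) = 0.047958.
Then 1/n = 1/0.02 = 50.0.
V = 50.0 * 1.2455 * 0.047958 = 2.9866 m/s.

2.9866


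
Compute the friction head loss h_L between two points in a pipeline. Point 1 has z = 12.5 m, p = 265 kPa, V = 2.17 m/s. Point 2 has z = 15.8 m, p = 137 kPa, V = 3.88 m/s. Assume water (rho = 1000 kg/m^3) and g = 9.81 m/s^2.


Total head at each section: H = z + p/(rho*g) + V^2/(2g).
H1 = 12.5 + 265*1000/(1000*9.81) + 2.17^2/(2*9.81)
   = 12.5 + 27.013 + 0.24
   = 39.753 m.
H2 = 15.8 + 137*1000/(1000*9.81) + 3.88^2/(2*9.81)
   = 15.8 + 13.965 + 0.7673
   = 30.533 m.
h_L = H1 - H2 = 39.753 - 30.533 = 9.221 m.

9.221


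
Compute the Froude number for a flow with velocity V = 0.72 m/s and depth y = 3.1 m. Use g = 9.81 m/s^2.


The Froude number is defined as Fr = V / sqrt(g*y).
g*y = 9.81 * 3.1 = 30.411.
sqrt(g*y) = sqrt(30.411) = 5.5146.
Fr = 0.72 / 5.5146 = 0.1306.

0.1306


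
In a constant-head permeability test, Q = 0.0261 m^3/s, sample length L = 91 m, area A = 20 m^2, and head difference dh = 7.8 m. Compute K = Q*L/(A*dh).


From K = Q*L / (A*dh):
Numerator: Q*L = 0.0261 * 91 = 2.3751.
Denominator: A*dh = 20 * 7.8 = 156.0.
K = 2.3751 / 156.0 = 0.015225 m/s.

0.015225


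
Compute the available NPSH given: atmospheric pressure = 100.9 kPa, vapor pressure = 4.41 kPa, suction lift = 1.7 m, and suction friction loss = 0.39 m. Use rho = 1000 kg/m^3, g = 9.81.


NPSHa = p_atm/(rho*g) - z_s - hf_s - p_vap/(rho*g).
p_atm/(rho*g) = 100.9*1000 / (1000*9.81) = 10.285 m.
p_vap/(rho*g) = 4.41*1000 / (1000*9.81) = 0.45 m.
NPSHa = 10.285 - 1.7 - 0.39 - 0.45
      = 7.75 m.

7.75


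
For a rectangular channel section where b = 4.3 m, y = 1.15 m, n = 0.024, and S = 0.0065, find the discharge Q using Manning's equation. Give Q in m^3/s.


For a rectangular channel, the cross-sectional area A = b * y = 4.3 * 1.15 = 4.94 m^2.
The wetted perimeter P = b + 2y = 4.3 + 2*1.15 = 6.6 m.
Hydraulic radius R = A/P = 4.94/6.6 = 0.7492 m.
Velocity V = (1/n)*R^(2/3)*S^(1/2) = (1/0.024)*0.7492^(2/3)*0.0065^(1/2) = 2.7712 m/s.
Discharge Q = A * V = 4.94 * 2.7712 = 13.703 m^3/s.

13.703


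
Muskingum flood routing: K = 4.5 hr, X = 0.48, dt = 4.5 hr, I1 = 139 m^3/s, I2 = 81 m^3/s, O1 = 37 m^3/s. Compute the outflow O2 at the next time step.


Muskingum coefficients:
denom = 2*K*(1-X) + dt = 2*4.5*(1-0.48) + 4.5 = 9.18.
C0 = (dt - 2*K*X)/denom = (4.5 - 2*4.5*0.48)/9.18 = 0.0196.
C1 = (dt + 2*K*X)/denom = (4.5 + 2*4.5*0.48)/9.18 = 0.9608.
C2 = (2*K*(1-X) - dt)/denom = 0.0196.
O2 = C0*I2 + C1*I1 + C2*O1
   = 0.0196*81 + 0.9608*139 + 0.0196*37
   = 135.86 m^3/s.

135.86


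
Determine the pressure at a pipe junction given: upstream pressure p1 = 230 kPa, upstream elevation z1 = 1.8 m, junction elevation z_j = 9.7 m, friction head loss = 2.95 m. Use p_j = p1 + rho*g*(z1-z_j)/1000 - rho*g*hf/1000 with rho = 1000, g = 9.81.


Junction pressure: p_j = p1 + rho*g*(z1 - z_j)/1000 - rho*g*hf/1000.
Elevation term = 1000*9.81*(1.8 - 9.7)/1000 = -77.499 kPa.
Friction term = 1000*9.81*2.95/1000 = 28.939 kPa.
p_j = 230 + -77.499 - 28.939 = 123.56 kPa.

123.56


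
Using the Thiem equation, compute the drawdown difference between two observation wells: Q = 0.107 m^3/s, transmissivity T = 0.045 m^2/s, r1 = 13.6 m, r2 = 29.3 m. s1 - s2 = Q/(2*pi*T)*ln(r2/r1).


Thiem equation: s1 - s2 = Q/(2*pi*T) * ln(r2/r1).
ln(r2/r1) = ln(29.3/13.6) = 0.7675.
Q/(2*pi*T) = 0.107 / (2*pi*0.045) = 0.107 / 0.2827 = 0.3784.
s1 - s2 = 0.3784 * 0.7675 = 0.2905 m.

0.2905


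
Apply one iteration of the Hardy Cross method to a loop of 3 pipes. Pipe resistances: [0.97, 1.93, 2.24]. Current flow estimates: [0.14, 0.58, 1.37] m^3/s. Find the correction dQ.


Numerator terms (r*Q*|Q|): 0.97*0.14*|0.14| = 0.019; 1.93*0.58*|0.58| = 0.6493; 2.24*1.37*|1.37| = 4.2043.
Sum of numerator = 4.8725.
Denominator terms (r*|Q|): 0.97*|0.14| = 0.1358; 1.93*|0.58| = 1.1194; 2.24*|1.37| = 3.0688.
2 * sum of denominator = 2 * 4.324 = 8.648.
dQ = -4.8725 / 8.648 = -0.5634 m^3/s.

-0.5634


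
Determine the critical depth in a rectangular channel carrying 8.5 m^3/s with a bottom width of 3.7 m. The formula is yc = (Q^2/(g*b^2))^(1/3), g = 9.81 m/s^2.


Using yc = (Q^2 / (g * b^2))^(1/3):
Q^2 = 8.5^2 = 72.25.
g * b^2 = 9.81 * 3.7^2 = 9.81 * 13.69 = 134.3.
Q^2 / (g*b^2) = 72.25 / 134.3 = 0.538.
yc = 0.538^(1/3) = 0.8133 m.

0.8133


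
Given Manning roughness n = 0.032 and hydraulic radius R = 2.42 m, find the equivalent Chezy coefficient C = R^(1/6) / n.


The Chezy coefficient relates to Manning's n through C = R^(1/6) / n.
R^(1/6) = 2.42^(1/6) = 1.158695.
C = 1.158695 / 0.032 = 36.21 m^(1/2)/s.

36.21


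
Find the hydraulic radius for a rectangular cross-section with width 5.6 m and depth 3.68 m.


For a rectangular section:
Flow area A = b * y = 5.6 * 3.68 = 20.61 m^2.
Wetted perimeter P = b + 2y = 5.6 + 2*3.68 = 12.96 m.
Hydraulic radius R = A/P = 20.61 / 12.96 = 1.5901 m.

1.5901


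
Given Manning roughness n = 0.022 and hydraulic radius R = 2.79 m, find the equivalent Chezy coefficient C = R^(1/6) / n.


The Chezy coefficient relates to Manning's n through C = R^(1/6) / n.
R^(1/6) = 2.79^(1/6) = 1.186499.
C = 1.186499 / 0.022 = 53.93 m^(1/2)/s.

53.93


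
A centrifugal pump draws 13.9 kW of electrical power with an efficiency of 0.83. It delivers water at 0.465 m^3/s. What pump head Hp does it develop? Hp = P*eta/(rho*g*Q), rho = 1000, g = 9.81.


Pump head formula: Hp = P * eta / (rho * g * Q).
Numerator: P * eta = 13.9 * 1000 * 0.83 = 11537.0 W.
Denominator: rho * g * Q = 1000 * 9.81 * 0.465 = 4561.65.
Hp = 11537.0 / 4561.65 = 2.53 m.

2.53


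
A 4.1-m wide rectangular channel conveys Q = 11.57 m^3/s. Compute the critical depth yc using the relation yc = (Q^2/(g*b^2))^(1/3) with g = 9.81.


Using yc = (Q^2 / (g * b^2))^(1/3):
Q^2 = 11.57^2 = 133.86.
g * b^2 = 9.81 * 4.1^2 = 9.81 * 16.81 = 164.91.
Q^2 / (g*b^2) = 133.86 / 164.91 = 0.8117.
yc = 0.8117^(1/3) = 0.9328 m.

0.9328


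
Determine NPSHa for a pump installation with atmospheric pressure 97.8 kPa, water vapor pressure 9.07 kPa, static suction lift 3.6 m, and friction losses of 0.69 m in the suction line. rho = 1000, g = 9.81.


NPSHa = p_atm/(rho*g) - z_s - hf_s - p_vap/(rho*g).
p_atm/(rho*g) = 97.8*1000 / (1000*9.81) = 9.969 m.
p_vap/(rho*g) = 9.07*1000 / (1000*9.81) = 0.925 m.
NPSHa = 9.969 - 3.6 - 0.69 - 0.925
      = 4.75 m.

4.75


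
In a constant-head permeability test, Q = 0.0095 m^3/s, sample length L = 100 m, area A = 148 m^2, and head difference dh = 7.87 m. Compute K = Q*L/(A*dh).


From K = Q*L / (A*dh):
Numerator: Q*L = 0.0095 * 100 = 0.95.
Denominator: A*dh = 148 * 7.87 = 1164.76.
K = 0.95 / 1164.76 = 0.000816 m/s.

0.000816


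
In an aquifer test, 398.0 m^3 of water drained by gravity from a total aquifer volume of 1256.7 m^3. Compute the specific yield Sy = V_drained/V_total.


Specific yield Sy = Volume drained / Total volume.
Sy = 398.0 / 1256.7
   = 0.3167.

0.3167


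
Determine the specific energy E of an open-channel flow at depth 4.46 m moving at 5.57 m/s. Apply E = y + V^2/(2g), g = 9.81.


Specific energy E = y + V^2/(2g).
Velocity head = V^2/(2g) = 5.57^2 / (2*9.81) = 31.0249 / 19.62 = 1.5813 m.
E = 4.46 + 1.5813 = 6.0413 m.

6.0413


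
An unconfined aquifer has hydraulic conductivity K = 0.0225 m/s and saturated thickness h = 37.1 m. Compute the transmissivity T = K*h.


Transmissivity is defined as T = K * h.
T = 0.0225 * 37.1
  = 0.8347 m^2/s.

0.8347


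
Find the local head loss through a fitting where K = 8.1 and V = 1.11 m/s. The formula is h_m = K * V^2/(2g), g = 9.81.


Minor loss formula: h_m = K * V^2/(2g).
V^2 = 1.11^2 = 1.2321.
V^2/(2g) = 1.2321 / 19.62 = 0.0628 m.
h_m = 8.1 * 0.0628 = 0.5087 m.

0.5087


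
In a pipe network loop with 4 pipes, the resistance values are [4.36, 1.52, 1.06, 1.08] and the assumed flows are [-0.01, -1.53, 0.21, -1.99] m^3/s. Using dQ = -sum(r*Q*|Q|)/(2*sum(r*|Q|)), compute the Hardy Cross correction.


Numerator terms (r*Q*|Q|): 4.36*-0.01*|-0.01| = -0.0004; 1.52*-1.53*|-1.53| = -3.5582; 1.06*0.21*|0.21| = 0.0467; 1.08*-1.99*|-1.99| = -4.2769.
Sum of numerator = -7.7888.
Denominator terms (r*|Q|): 4.36*|-0.01| = 0.0436; 1.52*|-1.53| = 2.3256; 1.06*|0.21| = 0.2226; 1.08*|-1.99| = 2.1492.
2 * sum of denominator = 2 * 4.741 = 9.482.
dQ = --7.7888 / 9.482 = 0.8214 m^3/s.

0.8214


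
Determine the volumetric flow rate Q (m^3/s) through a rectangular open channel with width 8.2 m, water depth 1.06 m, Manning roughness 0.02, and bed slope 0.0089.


For a rectangular channel, the cross-sectional area A = b * y = 8.2 * 1.06 = 8.69 m^2.
The wetted perimeter P = b + 2y = 8.2 + 2*1.06 = 10.32 m.
Hydraulic radius R = A/P = 8.69/10.32 = 0.8422 m.
Velocity V = (1/n)*R^(2/3)*S^(1/2) = (1/0.02)*0.8422^(2/3)*0.0089^(1/2) = 4.2069 m/s.
Discharge Q = A * V = 8.69 * 4.2069 = 36.566 m^3/s.

36.566


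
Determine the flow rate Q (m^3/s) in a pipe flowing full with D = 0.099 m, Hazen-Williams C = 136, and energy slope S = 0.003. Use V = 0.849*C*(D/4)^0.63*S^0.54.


For a full circular pipe, R = D/4 = 0.099/4 = 0.0248 m.
V = 0.849 * 136 * 0.0248^0.63 * 0.003^0.54
  = 0.849 * 136 * 0.097264 * 0.043416
  = 0.4876 m/s.
Pipe area A = pi*D^2/4 = pi*0.099^2/4 = 0.0077 m^2.
Q = A * V = 0.0077 * 0.4876 = 0.0038 m^3/s.

0.0038


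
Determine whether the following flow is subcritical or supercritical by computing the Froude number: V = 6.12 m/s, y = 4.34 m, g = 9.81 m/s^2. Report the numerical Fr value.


The Froude number is defined as Fr = V / sqrt(g*y).
g*y = 9.81 * 4.34 = 42.5754.
sqrt(g*y) = sqrt(42.5754) = 6.525.
Fr = 6.12 / 6.525 = 0.9379.
Since Fr < 1, the flow is subcritical.

0.9379


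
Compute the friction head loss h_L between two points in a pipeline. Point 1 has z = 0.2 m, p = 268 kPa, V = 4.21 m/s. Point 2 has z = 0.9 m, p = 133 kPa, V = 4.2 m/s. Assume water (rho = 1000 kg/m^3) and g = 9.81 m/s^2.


Total head at each section: H = z + p/(rho*g) + V^2/(2g).
H1 = 0.2 + 268*1000/(1000*9.81) + 4.21^2/(2*9.81)
   = 0.2 + 27.319 + 0.9034
   = 28.422 m.
H2 = 0.9 + 133*1000/(1000*9.81) + 4.2^2/(2*9.81)
   = 0.9 + 13.558 + 0.8991
   = 15.357 m.
h_L = H1 - H2 = 28.422 - 15.357 = 13.066 m.

13.066


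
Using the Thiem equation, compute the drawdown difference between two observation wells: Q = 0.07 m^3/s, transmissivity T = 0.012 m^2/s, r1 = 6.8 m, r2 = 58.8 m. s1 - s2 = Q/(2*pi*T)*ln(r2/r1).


Thiem equation: s1 - s2 = Q/(2*pi*T) * ln(r2/r1).
ln(r2/r1) = ln(58.8/6.8) = 2.1572.
Q/(2*pi*T) = 0.07 / (2*pi*0.012) = 0.07 / 0.0754 = 0.9284.
s1 - s2 = 0.9284 * 2.1572 = 2.0028 m.

2.0028


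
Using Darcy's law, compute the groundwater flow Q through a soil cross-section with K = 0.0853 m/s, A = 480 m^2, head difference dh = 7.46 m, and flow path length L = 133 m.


Darcy's law: Q = K * A * i, where i = dh/L.
Hydraulic gradient i = 7.46 / 133 = 0.05609.
Q = 0.0853 * 480 * 0.05609
  = 2.2966 m^3/s.

2.2966


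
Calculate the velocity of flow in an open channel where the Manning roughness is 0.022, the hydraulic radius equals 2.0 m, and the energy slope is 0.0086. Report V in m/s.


Manning's equation gives V = (1/n) * R^(2/3) * S^(1/2).
First, compute R^(2/3) = 2.0^(2/3) = 1.5874.
Next, S^(1/2) = 0.0086^(1/2) = 0.092736.
Then 1/n = 1/0.022 = 45.45.
V = 45.45 * 1.5874 * 0.092736 = 6.6913 m/s.

6.6913


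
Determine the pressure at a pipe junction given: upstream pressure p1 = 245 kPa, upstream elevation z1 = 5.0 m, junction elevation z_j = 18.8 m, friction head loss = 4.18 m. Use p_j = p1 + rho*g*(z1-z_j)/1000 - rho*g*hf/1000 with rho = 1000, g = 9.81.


Junction pressure: p_j = p1 + rho*g*(z1 - z_j)/1000 - rho*g*hf/1000.
Elevation term = 1000*9.81*(5.0 - 18.8)/1000 = -135.378 kPa.
Friction term = 1000*9.81*4.18/1000 = 41.006 kPa.
p_j = 245 + -135.378 - 41.006 = 68.62 kPa.

68.62


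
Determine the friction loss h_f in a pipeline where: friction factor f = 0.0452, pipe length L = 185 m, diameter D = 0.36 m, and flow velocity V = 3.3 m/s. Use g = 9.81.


Darcy-Weisbach equation: h_f = f * (L/D) * V^2/(2g).
f * L/D = 0.0452 * 185/0.36 = 23.2278.
V^2/(2g) = 3.3^2 / (2*9.81) = 10.89 / 19.62 = 0.555 m.
h_f = 23.2278 * 0.555 = 12.892 m.

12.892


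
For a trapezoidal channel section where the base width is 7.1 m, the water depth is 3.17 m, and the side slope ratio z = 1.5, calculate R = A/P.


For a trapezoidal section with side slope z:
A = (b + z*y)*y = (7.1 + 1.5*3.17)*3.17 = 37.58 m^2.
P = b + 2*y*sqrt(1 + z^2) = 7.1 + 2*3.17*sqrt(1 + 1.5^2) = 18.53 m.
R = A/P = 37.58 / 18.53 = 2.0281 m.

2.0281


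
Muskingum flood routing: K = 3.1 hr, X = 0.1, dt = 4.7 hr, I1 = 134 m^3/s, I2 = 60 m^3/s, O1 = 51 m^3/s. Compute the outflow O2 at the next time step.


Muskingum coefficients:
denom = 2*K*(1-X) + dt = 2*3.1*(1-0.1) + 4.7 = 10.28.
C0 = (dt - 2*K*X)/denom = (4.7 - 2*3.1*0.1)/10.28 = 0.3969.
C1 = (dt + 2*K*X)/denom = (4.7 + 2*3.1*0.1)/10.28 = 0.5175.
C2 = (2*K*(1-X) - dt)/denom = 0.0856.
O2 = C0*I2 + C1*I1 + C2*O1
   = 0.3969*60 + 0.5175*134 + 0.0856*51
   = 97.53 m^3/s.

97.53


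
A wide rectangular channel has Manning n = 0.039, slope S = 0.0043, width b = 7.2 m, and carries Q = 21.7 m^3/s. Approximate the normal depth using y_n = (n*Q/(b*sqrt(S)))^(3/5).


We use the wide-channel approximation y_n = (n*Q/(b*sqrt(S)))^(3/5).
sqrt(S) = sqrt(0.0043) = 0.065574.
Numerator: n*Q = 0.039 * 21.7 = 0.8463.
Denominator: b*sqrt(S) = 7.2 * 0.065574 = 0.472133.
arg = 1.7925.
y_n = 1.7925^(3/5) = 1.4193 m.

1.4193


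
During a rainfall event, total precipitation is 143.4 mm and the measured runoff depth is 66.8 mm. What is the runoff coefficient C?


The runoff coefficient C = runoff depth / rainfall depth.
C = 66.8 / 143.4
  = 0.4658.

0.4658


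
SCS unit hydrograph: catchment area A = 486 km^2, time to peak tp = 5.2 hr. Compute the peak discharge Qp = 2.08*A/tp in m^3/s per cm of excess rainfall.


SCS formula: Qp = 2.08 * A / tp.
Qp = 2.08 * 486 / 5.2
   = 1010.88 / 5.2
   = 194.4 m^3/s per cm.

194.4


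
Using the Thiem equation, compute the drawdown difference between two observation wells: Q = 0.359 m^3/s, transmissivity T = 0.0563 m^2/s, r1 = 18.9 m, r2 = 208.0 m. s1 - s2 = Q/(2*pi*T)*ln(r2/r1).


Thiem equation: s1 - s2 = Q/(2*pi*T) * ln(r2/r1).
ln(r2/r1) = ln(208.0/18.9) = 2.3984.
Q/(2*pi*T) = 0.359 / (2*pi*0.0563) = 0.359 / 0.3537 = 1.0149.
s1 - s2 = 1.0149 * 2.3984 = 2.434 m.

2.434


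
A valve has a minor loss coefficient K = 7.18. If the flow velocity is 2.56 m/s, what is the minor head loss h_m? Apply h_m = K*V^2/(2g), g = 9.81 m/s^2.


Minor loss formula: h_m = K * V^2/(2g).
V^2 = 2.56^2 = 6.5536.
V^2/(2g) = 6.5536 / 19.62 = 0.334 m.
h_m = 7.18 * 0.334 = 2.3983 m.

2.3983


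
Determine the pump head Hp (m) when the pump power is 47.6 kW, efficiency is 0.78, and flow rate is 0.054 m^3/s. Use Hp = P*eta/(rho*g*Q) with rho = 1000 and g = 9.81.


Pump head formula: Hp = P * eta / (rho * g * Q).
Numerator: P * eta = 47.6 * 1000 * 0.78 = 37128.0 W.
Denominator: rho * g * Q = 1000 * 9.81 * 0.054 = 529.74.
Hp = 37128.0 / 529.74 = 70.09 m.

70.09


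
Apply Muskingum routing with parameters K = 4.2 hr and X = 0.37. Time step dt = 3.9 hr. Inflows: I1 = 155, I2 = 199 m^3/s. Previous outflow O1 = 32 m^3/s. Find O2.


Muskingum coefficients:
denom = 2*K*(1-X) + dt = 2*4.2*(1-0.37) + 3.9 = 9.192.
C0 = (dt - 2*K*X)/denom = (3.9 - 2*4.2*0.37)/9.192 = 0.0862.
C1 = (dt + 2*K*X)/denom = (3.9 + 2*4.2*0.37)/9.192 = 0.7624.
C2 = (2*K*(1-X) - dt)/denom = 0.1514.
O2 = C0*I2 + C1*I1 + C2*O1
   = 0.0862*199 + 0.7624*155 + 0.1514*32
   = 140.16 m^3/s.

140.16


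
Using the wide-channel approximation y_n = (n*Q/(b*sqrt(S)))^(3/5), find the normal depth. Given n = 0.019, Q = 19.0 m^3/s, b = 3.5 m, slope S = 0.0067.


We use the wide-channel approximation y_n = (n*Q/(b*sqrt(S)))^(3/5).
sqrt(S) = sqrt(0.0067) = 0.081854.
Numerator: n*Q = 0.019 * 19.0 = 0.361.
Denominator: b*sqrt(S) = 3.5 * 0.081854 = 0.286489.
arg = 1.2601.
y_n = 1.2601^(3/5) = 1.1488 m.

1.1488


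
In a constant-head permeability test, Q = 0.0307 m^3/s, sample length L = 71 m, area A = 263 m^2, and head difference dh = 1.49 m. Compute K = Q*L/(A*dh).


From K = Q*L / (A*dh):
Numerator: Q*L = 0.0307 * 71 = 2.1797.
Denominator: A*dh = 263 * 1.49 = 391.87.
K = 2.1797 / 391.87 = 0.005562 m/s.

0.005562


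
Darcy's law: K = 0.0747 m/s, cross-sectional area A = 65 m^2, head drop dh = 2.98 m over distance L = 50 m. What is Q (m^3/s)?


Darcy's law: Q = K * A * i, where i = dh/L.
Hydraulic gradient i = 2.98 / 50 = 0.0596.
Q = 0.0747 * 65 * 0.0596
  = 0.2894 m^3/s.

0.2894


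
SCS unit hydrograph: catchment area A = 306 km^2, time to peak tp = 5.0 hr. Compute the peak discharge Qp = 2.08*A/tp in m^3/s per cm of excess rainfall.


SCS formula: Qp = 2.08 * A / tp.
Qp = 2.08 * 306 / 5.0
   = 636.48 / 5.0
   = 127.3 m^3/s per cm.

127.3


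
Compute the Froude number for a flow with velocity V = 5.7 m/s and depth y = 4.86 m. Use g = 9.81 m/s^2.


The Froude number is defined as Fr = V / sqrt(g*y).
g*y = 9.81 * 4.86 = 47.6766.
sqrt(g*y) = sqrt(47.6766) = 6.9048.
Fr = 5.7 / 6.9048 = 0.8255.

0.8255


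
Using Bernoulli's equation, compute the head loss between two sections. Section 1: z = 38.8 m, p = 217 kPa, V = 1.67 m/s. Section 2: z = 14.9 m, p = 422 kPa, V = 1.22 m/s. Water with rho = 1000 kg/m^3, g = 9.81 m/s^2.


Total head at each section: H = z + p/(rho*g) + V^2/(2g).
H1 = 38.8 + 217*1000/(1000*9.81) + 1.67^2/(2*9.81)
   = 38.8 + 22.12 + 0.1421
   = 61.062 m.
H2 = 14.9 + 422*1000/(1000*9.81) + 1.22^2/(2*9.81)
   = 14.9 + 43.017 + 0.0759
   = 57.993 m.
h_L = H1 - H2 = 61.062 - 57.993 = 3.069 m.

3.069


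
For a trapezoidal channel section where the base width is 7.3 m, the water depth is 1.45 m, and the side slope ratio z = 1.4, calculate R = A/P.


For a trapezoidal section with side slope z:
A = (b + z*y)*y = (7.3 + 1.4*1.45)*1.45 = 13.528 m^2.
P = b + 2*y*sqrt(1 + z^2) = 7.3 + 2*1.45*sqrt(1 + 1.4^2) = 12.289 m.
R = A/P = 13.528 / 12.289 = 1.1008 m.

1.1008
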